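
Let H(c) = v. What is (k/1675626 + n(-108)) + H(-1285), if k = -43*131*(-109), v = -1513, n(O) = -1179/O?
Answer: -1677543927/1117084 ≈ -1501.7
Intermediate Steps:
k = 613997 (k = -5633*(-109) = 613997)
H(c) = -1513
(k/1675626 + n(-108)) + H(-1285) = (613997/1675626 - 1179/(-108)) - 1513 = (613997*(1/1675626) - 1179*(-1/108)) - 1513 = (613997/1675626 + 131/12) - 1513 = 12604165/1117084 - 1513 = -1677543927/1117084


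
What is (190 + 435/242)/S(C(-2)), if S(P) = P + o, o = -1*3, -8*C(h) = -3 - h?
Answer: -185660/2783 ≈ -66.712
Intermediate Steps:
C(h) = 3/8 + h/8 (C(h) = -(-3 - h)/8 = 3/8 + h/8)
o = -3
S(P) = -3 + P (S(P) = P - 3 = -3 + P)
(190 + 435/242)/S(C(-2)) = (190 + 435/242)/(-3 + (3/8 + (⅛)*(-2))) = (190 + 435*(1/242))/(-3 + (3/8 - ¼)) = (190 + 435/242)/(-3 + ⅛) = 46415/(242*(-23/8)) = (46415/242)*(-8/23) = -185660/2783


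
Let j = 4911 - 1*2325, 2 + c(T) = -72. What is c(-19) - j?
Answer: -2660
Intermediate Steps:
c(T) = -74 (c(T) = -2 - 72 = -74)
j = 2586 (j = 4911 - 2325 = 2586)
c(-19) - j = -74 - 1*2586 = -74 - 2586 = -2660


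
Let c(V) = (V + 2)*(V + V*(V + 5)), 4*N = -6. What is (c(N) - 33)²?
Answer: 84681/64 ≈ 1323.1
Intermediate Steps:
N = -3/2 (N = (¼)*(-6) = -3/2 ≈ -1.5000)
c(V) = (2 + V)*(V + V*(5 + V))
(c(N) - 33)² = (-3*(12 + (-3/2)² + 8*(-3/2))/2 - 33)² = (-3*(12 + 9/4 - 12)/2 - 33)² = (-3/2*9/4 - 33)² = (-27/8 - 33)² = (-291/8)² = 84681/64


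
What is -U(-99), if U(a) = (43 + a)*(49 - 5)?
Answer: 2464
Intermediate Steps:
U(a) = 1892 + 44*a (U(a) = (43 + a)*44 = 1892 + 44*a)
-U(-99) = -(1892 + 44*(-99)) = -(1892 - 4356) = -1*(-2464) = 2464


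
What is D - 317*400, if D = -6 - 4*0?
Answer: -126806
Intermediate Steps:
D = -6 (D = -6 + 0 = -6)
D - 317*400 = -6 - 317*400 = -6 - 126800 = -126806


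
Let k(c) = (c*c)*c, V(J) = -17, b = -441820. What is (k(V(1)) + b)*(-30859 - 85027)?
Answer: 51770100438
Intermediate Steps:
k(c) = c**3 (k(c) = c**2*c = c**3)
(k(V(1)) + b)*(-30859 - 85027) = ((-17)**3 - 441820)*(-30859 - 85027) = (-4913 - 441820)*(-115886) = -446733*(-115886) = 51770100438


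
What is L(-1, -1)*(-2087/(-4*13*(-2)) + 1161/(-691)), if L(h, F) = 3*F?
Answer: 4688583/71864 ≈ 65.242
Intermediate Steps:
L(-1, -1)*(-2087/(-4*13*(-2)) + 1161/(-691)) = (3*(-1))*(-2087/(-4*13*(-2)) + 1161/(-691)) = -3*(-2087/((-52*(-2))) + 1161*(-1/691)) = -3*(-2087/104 - 1161/691) = -3*(-1562861/71864) = 4688583/71864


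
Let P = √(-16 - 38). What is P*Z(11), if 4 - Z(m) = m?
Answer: -21*I*√6 ≈ -51.439*I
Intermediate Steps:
Z(m) = 4 - m
P = 3*I*√6 (P = √(-54) = 3*I*√6 ≈ 7.3485*I)
P*Z(11) = (3*I*√6)*(4 - 1*11) = (3*I*√6)*(4 - 11) = (3*I*√6)*(-7) = -21*I*√6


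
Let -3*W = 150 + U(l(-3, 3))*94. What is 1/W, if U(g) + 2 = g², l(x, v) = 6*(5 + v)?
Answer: -3/216538 ≈ -1.3854e-5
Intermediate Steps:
l(x, v) = 30 + 6*v
U(g) = -2 + g²
W = -216538/3 (W = -(150 + (-2 + (30 + 6*3)²)*94)/3 = -(150 + (-2 + (30 + 18)²)*94)/3 = -(150 + (-2 + 48²)*94)/3 = -(150 + (-2 + 2304)*94)/3 = -(150 + 2302*94)/3 = -(150 + 216388)/3 = -⅓*216538 = -216538/3 ≈ -72179.)
1/W = 1/(-216538/3) = -3/216538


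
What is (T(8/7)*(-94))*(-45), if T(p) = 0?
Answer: 0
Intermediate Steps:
(T(8/7)*(-94))*(-45) = (0*(-94))*(-45) = 0*(-45) = 0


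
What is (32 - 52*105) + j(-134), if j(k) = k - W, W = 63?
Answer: -5625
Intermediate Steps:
j(k) = -63 + k (j(k) = k - 1*63 = k - 63 = -63 + k)
(32 - 52*105) + j(-134) = (32 - 52*105) + (-63 - 134) = (32 - 5460) - 197 = -5428 - 197 = -5625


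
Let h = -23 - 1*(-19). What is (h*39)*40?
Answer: -6240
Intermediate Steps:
h = -4 (h = -23 + 19 = -4)
(h*39)*40 = -4*39*40 = -156*40 = -6240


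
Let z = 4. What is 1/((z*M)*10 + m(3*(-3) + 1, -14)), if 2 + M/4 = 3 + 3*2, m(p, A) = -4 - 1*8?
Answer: 1/1108 ≈ 0.00090253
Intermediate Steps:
m(p, A) = -12 (m(p, A) = -4 - 8 = -12)
M = 28 (M = -8 + 4*(3 + 3*2) = -8 + 4*(3 + 6) = -8 + 4*9 = -8 + 36 = 28)
1/((z*M)*10 + m(3*(-3) + 1, -14)) = 1/((4*28)*10 - 12) = 1/(112*10 - 12) = 1/(1120 - 12) = 1/1108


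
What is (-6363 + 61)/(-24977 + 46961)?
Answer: -3151/10992 ≈ -0.28666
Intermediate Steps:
(-6363 + 61)/(-24977 + 46961) = -6302/21984 = -6302*1/21984 = -3151/10992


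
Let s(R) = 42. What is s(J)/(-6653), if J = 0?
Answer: -42/6653 ≈ -0.0063129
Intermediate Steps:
s(J)/(-6653) = 42/(-6653) = 42*(-1/6653) = -42/6653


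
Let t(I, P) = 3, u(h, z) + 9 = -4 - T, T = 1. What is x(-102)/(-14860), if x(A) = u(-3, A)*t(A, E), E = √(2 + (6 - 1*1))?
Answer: 21/7430 ≈ 0.0028264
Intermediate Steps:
u(h, z) = -14 (u(h, z) = -9 + (-4 - 1*1) = -9 + (-4 - 1) = -9 - 5 = -14)
E = √7 (E = √(2 + (6 - 1)) = √(2 + 5) = √7 ≈ 2.6458)
x(A) = -42 (x(A) = -14*3 = -42)
x(-102)/(-14860) = -42/(-14860) = -42*(-1/14860) = 21/7430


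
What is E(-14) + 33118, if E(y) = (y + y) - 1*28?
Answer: 33062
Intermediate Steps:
E(y) = -28 + 2*y (E(y) = 2*y - 28 = -28 + 2*y)
E(-14) + 33118 = (-28 + 2*(-14)) + 33118 = (-28 - 28) + 33118 = -56 + 33118 = 33062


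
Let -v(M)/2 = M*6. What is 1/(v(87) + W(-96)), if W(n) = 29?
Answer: -1/1015 ≈ -0.00098522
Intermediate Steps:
v(M) = -12*M (v(M) = -2*M*6 = -12*M)
1/(v(87) + W(-96)) = 1/(-12*87 + 29) = 1/(-1044 + 29) = 1/(-1015) = -1/1015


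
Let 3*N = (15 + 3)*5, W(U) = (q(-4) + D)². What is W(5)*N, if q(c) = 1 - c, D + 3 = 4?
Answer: 1080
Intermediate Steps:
D = 1 (D = -3 + 4 = 1)
W(U) = 36 (W(U) = ((1 - 1*(-4)) + 1)² = ((1 + 4) + 1)² = (5 + 1)² = 6² = 36)
N = 30 (N = ((15 + 3)*5)/3 = (18*5)/3 = (⅓)*90 = 30)
W(5)*N = 36*30 = 1080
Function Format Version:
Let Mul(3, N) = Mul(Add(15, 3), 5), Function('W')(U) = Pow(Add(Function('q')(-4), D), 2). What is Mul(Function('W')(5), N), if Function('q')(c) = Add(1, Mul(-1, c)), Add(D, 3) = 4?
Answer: 1080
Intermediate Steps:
D = 1 (D = Add(-3, 4) = 1)
Function('W')(U) = 36 (Function('W')(U) = Pow(Add(Add(1, Mul(-1, -4)), 1), 2) = Pow(Add(Add(1, 4), 1), 2) = Pow(Add(5, 1), 2) = Pow(6, 2) = 36)
N = 30 (N = Mul(Rational(1, 3), Mul(Add(15, 3), 5)) = Mul(Rational(1, 3), Mul(18, 5)) = Mul(Rational(1, 3), 90) = 30)
Mul(Function('W')(5), N) = Mul(36, 30) = 1080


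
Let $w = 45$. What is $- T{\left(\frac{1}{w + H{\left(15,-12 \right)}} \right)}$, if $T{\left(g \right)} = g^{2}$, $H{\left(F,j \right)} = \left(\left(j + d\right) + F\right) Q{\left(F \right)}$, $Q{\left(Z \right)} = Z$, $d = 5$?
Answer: $- \frac{1}{27225} \approx -3.6731 \cdot 10^{-5}$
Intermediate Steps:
$H{\left(F,j \right)} = F \left(5 + F + j\right)$ ($H{\left(F,j \right)} = \left(\left(j + 5\right) + F\right) F = \left(\left(5 + j\right) + F\right) F = \left(5 + F + j\right) F = F \left(5 + F + j\right)$)
$- T{\left(\frac{1}{w + H{\left(15,-12 \right)}} \right)} = - \left(\frac{1}{45 + 15 \left(5 + 15 - 12\right)}\right)^{2} = - \left(\frac{1}{45 + 15 \cdot 8}\right)^{2} = - \left(\frac{1}{45 + 120}\right)^{2} = - \left(\frac{1}{165}\right)^{2} = - \frac{1}{27225}$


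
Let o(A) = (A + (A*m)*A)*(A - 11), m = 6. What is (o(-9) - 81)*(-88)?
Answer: 846648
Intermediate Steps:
o(A) = (-11 + A)*(A + 6*A²) (o(A) = (A + (A*6)*A)*(A - 11) = (A + (6*A)*A)*(-11 + A) = (A + 6*A²)*(-11 + A) = (-11 + A)*(A + 6*A²))
(o(-9) - 81)*(-88) = (-9*(-11 - 65*(-9) + 6*(-9)²) - 81)*(-88) = (-9*(-11 + 585 + 6*81) - 81)*(-88) = (-9*(-11 + 585 + 486) - 81)*(-88) = (-9*1060 - 81)*(-88) = (-9540 - 81)*(-88) = -9621*(-88) = 846648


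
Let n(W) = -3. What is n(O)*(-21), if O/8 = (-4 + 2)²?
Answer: 63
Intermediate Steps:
O = 32 (O = 8*(-4 + 2)² = 8*(-2)² = 8*4 = 32)
n(O)*(-21) = -3*(-21) = 63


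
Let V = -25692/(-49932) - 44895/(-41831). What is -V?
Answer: -276368266/174058791 ≈ -1.5878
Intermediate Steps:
V = 276368266/174058791 (V = -25692*(-1/49932) - 44895*(-1/41831) = 2141/4161 + 44895/41831 = 276368266/174058791 ≈ 1.5878)
-V = -1*276368266/174058791 = -276368266/174058791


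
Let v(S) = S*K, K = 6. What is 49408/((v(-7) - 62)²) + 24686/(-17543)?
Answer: 9371262/2964767 ≈ 3.1609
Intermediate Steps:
v(S) = 6*S (v(S) = S*6 = 6*S)
49408/((v(-7) - 62)²) + 24686/(-17543) = 49408/((6*(-7) - 62)²) + 24686/(-17543) = 49408/((-42 - 62)²) + 24686*(-1/17543) = 49408/((-104)²) - 24686/17543 = 49408/10816 - 24686/17543 = 49408*(1/10816) - 24686/17543 = 772/169 - 24686/17543 = 9371262/2964767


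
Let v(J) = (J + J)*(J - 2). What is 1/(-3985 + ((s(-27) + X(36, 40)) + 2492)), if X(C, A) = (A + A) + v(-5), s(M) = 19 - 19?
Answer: -1/1343 ≈ -0.00074460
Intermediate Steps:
v(J) = 2*J*(-2 + J) (v(J) = (2*J)*(-2 + J) = 2*J*(-2 + J))
s(M) = 0
X(C, A) = 70 + 2*A (X(C, A) = (A + A) + 2*(-5)*(-2 - 5) = 2*A + 2*(-5)*(-7) = 2*A + 70 = 70 + 2*A)
1/(-3985 + ((s(-27) + X(36, 40)) + 2492)) = 1/(-3985 + ((0 + (70 + 2*40)) + 2492)) = 1/(-3985 + ((0 + (70 + 80)) + 2492)) = 1/(-3985 + ((0 + 150) + 2492)) = 1/(-3985 + (150 + 2492)) = 1/(-3985 + 2642) = 1/(-1343) = -1/1343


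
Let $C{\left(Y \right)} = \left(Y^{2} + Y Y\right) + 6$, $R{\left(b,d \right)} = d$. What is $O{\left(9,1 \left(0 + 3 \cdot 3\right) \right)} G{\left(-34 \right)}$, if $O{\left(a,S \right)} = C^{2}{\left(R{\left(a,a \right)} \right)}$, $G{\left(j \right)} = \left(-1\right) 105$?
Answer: $-2963520$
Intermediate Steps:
$C{\left(Y \right)} = 6 + 2 Y^{2}$ ($C{\left(Y \right)} = \left(Y^{2} + Y^{2}\right) + 6 = 2 Y^{2} + 6 = 6 + 2 Y^{2}$)
$G{\left(j \right)} = -105$
$O{\left(a,S \right)} = \left(6 + 2 a^{2}\right)^{2}$
$O{\left(9,1 \left(0 + 3 \cdot 3\right) \right)} G{\left(-34 \right)} = 4 \left(3 + 9^{2}\right)^{2} \left(-105\right) = 4 \left(3 + 81\right)^{2} \left(-105\right) = 4 \cdot 84^{2} \left(-105\right) = 4 \cdot 7056 \left(-105\right) = 28224 \left(-105\right) = -2963520$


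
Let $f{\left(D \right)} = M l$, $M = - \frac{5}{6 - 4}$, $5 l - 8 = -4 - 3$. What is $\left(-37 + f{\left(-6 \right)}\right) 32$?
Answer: $-1200$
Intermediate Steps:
$l = \frac{1}{5}$ ($l = \frac{8}{5} + \frac{-4 - 3}{5} = \frac{8}{5} + \frac{1}{5} \left(-7\right) = \frac{8}{5} - \frac{7}{5} = \frac{1}{5} \approx 0.2$)
$M = - \frac{5}{2}$ ($M = - \frac{5}{6 - 4} = - \frac{5}{2} \approx -2.5$)
$f{\left(D \right)} = - \frac{1}{2}$ ($f{\left(D \right)} = \left(- \frac{5}{2}\right) \frac{1}{5} = - \frac{1}{2}$)
$\left(-37 + f{\left(-6 \right)}\right) 32 = \left(-37 - \frac{1}{2}\right) 32 = \left(- \frac{75}{2}\right) 32 = -1200$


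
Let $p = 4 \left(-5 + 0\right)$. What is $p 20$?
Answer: $-400$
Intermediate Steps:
$p = -20$ ($p = 4 \left(-5\right) = -20$)
$p 20 = \left(-20\right) 20 = -400$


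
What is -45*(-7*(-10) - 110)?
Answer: 1800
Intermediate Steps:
-45*(-7*(-10) - 110) = -45*(70 - 110) = -45*(-40) = -1*(-1800) = 1800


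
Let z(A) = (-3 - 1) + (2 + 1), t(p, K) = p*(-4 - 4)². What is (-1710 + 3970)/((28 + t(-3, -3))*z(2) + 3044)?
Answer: 565/802 ≈ 0.70449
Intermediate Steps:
t(p, K) = 64*p (t(p, K) = p*(-8)² = p*64 = 64*p)
z(A) = -1 (z(A) = -4 + 3 = -1)
(-1710 + 3970)/((28 + t(-3, -3))*z(2) + 3044) = (-1710 + 3970)/((28 + 64*(-3))*(-1) + 3044) = 2260/((28 - 192)*(-1) + 3044) = 2260/(-164*(-1) + 3044) = 2260/(164 + 3044) = 2260/3208 = 2260*(1/3208) = 565/802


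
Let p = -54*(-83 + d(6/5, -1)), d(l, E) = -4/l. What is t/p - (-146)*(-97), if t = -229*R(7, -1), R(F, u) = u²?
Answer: -66023473/4662 ≈ -14162.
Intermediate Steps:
p = 4662 (p = -54*(-83 - 4/(6/5)) = -54*(-83 - 4/(6*(⅕))) = -54*(-83 - 4/6/5) = -54*(-83 - 4*⅚) = -54*(-83 - 10/3) = -54*(-259/3) = 4662)
t = -229 (t = -229*(-1)² = -229*1 = -229)
t/p - (-146)*(-97) = -229/4662 - (-146)*(-97) = -229*1/4662 - 1*14162 = -229/4662 - 14162 = -66023473/4662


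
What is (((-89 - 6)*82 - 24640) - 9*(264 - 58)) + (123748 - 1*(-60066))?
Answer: 149530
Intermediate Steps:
(((-89 - 6)*82 - 24640) - 9*(264 - 58)) + (123748 - 1*(-60066)) = ((-95*82 - 24640) - 9*206) + (123748 + 60066) = ((-7790 - 24640) - 1854) + 183814 = (-32430 - 1854) + 183814 = -34284 + 183814 = 149530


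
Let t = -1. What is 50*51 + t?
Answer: 2549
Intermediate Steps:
50*51 + t = 50*51 - 1 = 2550 - 1 = 2549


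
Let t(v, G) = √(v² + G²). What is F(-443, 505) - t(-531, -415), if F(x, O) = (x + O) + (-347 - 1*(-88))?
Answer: -197 - √454186 ≈ -870.93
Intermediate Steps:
F(x, O) = -259 + O + x (F(x, O) = (O + x) + (-347 + 88) = (O + x) - 259 = -259 + O + x)
t(v, G) = √(G² + v²)
F(-443, 505) - t(-531, -415) = (-259 + 505 - 443) - √((-415)² + (-531)²) = -197 - √(172225 + 281961) = -197 - √454186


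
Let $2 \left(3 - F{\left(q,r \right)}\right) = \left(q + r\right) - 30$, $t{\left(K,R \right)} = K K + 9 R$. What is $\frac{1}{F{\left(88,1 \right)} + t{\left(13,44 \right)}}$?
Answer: $\frac{2}{1077} \approx 0.001857$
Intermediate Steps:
$t{\left(K,R \right)} = K^{2} + 9 R$
$F{\left(q,r \right)} = 18 - \frac{q}{2} - \frac{r}{2}$ ($F{\left(q,r \right)} = 3 - \frac{\left(q + r\right) - 30}{2} = 3 - \frac{-30 + q + r}{2} = 3 - \left(-15 + \frac{q}{2} + \frac{r}{2}\right) = 18 - \frac{q}{2} - \frac{r}{2}$)
$\frac{1}{F{\left(88,1 \right)} + t{\left(13,44 \right)}} = \frac{1}{\left(18 - 44 - \frac{1}{2}\right) + \left(13^{2} + 9 \cdot 44\right)} = \frac{1}{\left(18 - 44 - \frac{1}{2}\right) + \left(169 + 396\right)} = \frac{1}{- \frac{53}{2} + 565} = \frac{1}{\frac{1077}{2}} = \frac{2}{1077}$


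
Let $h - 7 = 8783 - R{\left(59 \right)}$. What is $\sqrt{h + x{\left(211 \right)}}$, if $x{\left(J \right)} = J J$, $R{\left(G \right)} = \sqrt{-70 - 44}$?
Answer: $\sqrt{53311 - i \sqrt{114}} \approx 230.89 - 0.023 i$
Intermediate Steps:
$R{\left(G \right)} = i \sqrt{114}$ ($R{\left(G \right)} = \sqrt{-114} = i \sqrt{114}$)
$x{\left(J \right)} = J^{2}$
$h = 8790 - i \sqrt{114}$ ($h = 7 + \left(8783 - i \sqrt{114}\right) = 8790 - i \sqrt{114} \approx 8790.0 - 10.677 i$)
$\sqrt{h + x{\left(211 \right)}} = \sqrt{\left(8790 - i \sqrt{114}\right) + 211^{2}} = \sqrt{\left(8790 - i \sqrt{114}\right) + 44521} = \sqrt{53311 - i \sqrt{114}}$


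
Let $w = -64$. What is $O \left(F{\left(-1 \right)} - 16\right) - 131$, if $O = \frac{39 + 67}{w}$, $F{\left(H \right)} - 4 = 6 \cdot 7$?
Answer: $- \frac{2891}{16} \approx -180.69$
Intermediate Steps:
$F{\left(H \right)} = 46$ ($F{\left(H \right)} = 4 + 6 \cdot 7 = 4 + 42 = 46$)
$O = - \frac{53}{32}$ ($O = \frac{39 + 67}{-64} = 106 \left(- \frac{1}{64}\right) = - \frac{53}{32} \approx -1.6563$)
$O \left(F{\left(-1 \right)} - 16\right) - 131 = - \frac{53 \left(46 - 16\right)}{32} - 131 = \left(- \frac{53}{32}\right) 30 - 131 = - \frac{795}{16} - 131 = - \frac{2891}{16}$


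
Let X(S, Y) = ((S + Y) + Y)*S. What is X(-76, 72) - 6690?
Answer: -11858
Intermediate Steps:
X(S, Y) = S*(S + 2*Y) (X(S, Y) = (S + 2*Y)*S = S*(S + 2*Y))
X(-76, 72) - 6690 = -76*(-76 + 2*72) - 6690 = -76*(-76 + 144) - 6690 = -76*68 - 6690 = -5168 - 6690 = -11858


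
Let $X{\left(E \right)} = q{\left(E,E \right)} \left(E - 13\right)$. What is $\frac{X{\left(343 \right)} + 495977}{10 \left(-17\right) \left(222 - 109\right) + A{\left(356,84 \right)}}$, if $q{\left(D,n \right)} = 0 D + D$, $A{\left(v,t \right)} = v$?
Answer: $- \frac{609167}{18854} \approx -32.31$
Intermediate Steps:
$q{\left(D,n \right)} = D$ ($q{\left(D,n \right)} = 0 + D = D$)
$X{\left(E \right)} = E \left(-13 + E\right)$ ($X{\left(E \right)} = E \left(E - 13\right) = E \left(-13 + E\right)$)
$\frac{X{\left(343 \right)} + 495977}{10 \left(-17\right) \left(222 - 109\right) + A{\left(356,84 \right)}} = \frac{343 \left(-13 + 343\right) + 495977}{10 \left(-17\right) \left(222 - 109\right) + 356} = \frac{343 \cdot 330 + 495977}{\left(-170\right) 113 + 356} = \frac{113190 + 495977}{-19210 + 356} = \frac{609167}{-18854} = 609167 \left(- \frac{1}{18854}\right) = - \frac{609167}{18854}$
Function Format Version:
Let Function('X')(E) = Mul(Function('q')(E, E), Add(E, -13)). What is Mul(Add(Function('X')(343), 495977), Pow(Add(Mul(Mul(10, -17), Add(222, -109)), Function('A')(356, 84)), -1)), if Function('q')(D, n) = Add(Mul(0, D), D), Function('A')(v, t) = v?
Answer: Rational(-609167, 18854) ≈ -32.310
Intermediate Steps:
Function('q')(D, n) = D (Function('q')(D, n) = Add(0, D) = D)
Function('X')(E) = Mul(E, Add(-13, E)) (Function('X')(E) = Mul(E, Add(E, -13)) = Mul(E, Add(-13, E)))
Mul(Add(Function('X')(343), 495977), Pow(Add(Mul(Mul(10, -17), Add(222, -109)), Function('A')(356, 84)), -1)) = Mul(Add(Mul(343, Add(-13, 343)), 495977), Pow(Add(Mul(Mul(10, -17), Add(222, -109)), 356), -1)) = Mul(Add(Mul(343, 330), 495977), Pow(Add(Mul(-170, 113), 356), -1)) = Mul(Add(113190, 495977), Pow(Add(-19210, 356), -1)) = Mul(609167, Pow(-18854, -1)) = Mul(609167, Rational(-1, 18854)) = Rational(-609167, 18854)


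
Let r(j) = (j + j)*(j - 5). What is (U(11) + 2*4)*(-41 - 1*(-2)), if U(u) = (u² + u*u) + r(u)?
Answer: -14898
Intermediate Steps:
r(j) = 2*j*(-5 + j) (r(j) = (2*j)*(-5 + j) = 2*j*(-5 + j))
U(u) = 2*u² + 2*u*(-5 + u) (U(u) = (u² + u*u) + 2*u*(-5 + u) = (u² + u²) + 2*u*(-5 + u) = 2*u² + 2*u*(-5 + u))
(U(11) + 2*4)*(-41 - 1*(-2)) = (2*11*(-5 + 2*11) + 2*4)*(-41 - 1*(-2)) = (2*11*(-5 + 22) + 8)*(-41 + 2) = (2*11*17 + 8)*(-39) = (374 + 8)*(-39) = 382*(-39) = -14898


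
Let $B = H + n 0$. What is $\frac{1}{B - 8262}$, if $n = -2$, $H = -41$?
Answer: $- \frac{1}{8303} \approx -0.00012044$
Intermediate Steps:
$B = -41$ ($B = -41 - 0 = -41 + 0 = -41$)
$\frac{1}{B - 8262} = \frac{1}{-41 - 8262} = \frac{1}{-8303} = - \frac{1}{8303}$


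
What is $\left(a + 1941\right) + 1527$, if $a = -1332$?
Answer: $2136$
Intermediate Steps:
$\left(a + 1941\right) + 1527 = \left(-1332 + 1941\right) + 1527 = 609 + 1527 = 2136$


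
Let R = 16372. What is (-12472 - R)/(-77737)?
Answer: 28844/77737 ≈ 0.37105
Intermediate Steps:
(-12472 - R)/(-77737) = (-12472 - 1*16372)/(-77737) = (-12472 - 16372)*(-1/77737) = -28844*(-1/77737) = 28844/77737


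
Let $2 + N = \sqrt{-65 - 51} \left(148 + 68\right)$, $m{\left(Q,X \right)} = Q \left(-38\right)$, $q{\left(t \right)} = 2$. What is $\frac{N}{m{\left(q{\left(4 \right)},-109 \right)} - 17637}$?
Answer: $\frac{2}{17713} - \frac{432 i \sqrt{29}}{17713} \approx 0.00011291 - 0.13134 i$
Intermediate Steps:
$m{\left(Q,X \right)} = - 38 Q$
$N = -2 + 432 i \sqrt{29}$ ($N = -2 + \sqrt{-65 - 51} \left(148 + 68\right) = -2 + \sqrt{-116} \cdot 216 = -2 + 2 i \sqrt{29} \cdot 216 = -2 + 432 i \sqrt{29} \approx -2.0 + 2326.4 i$)
$\frac{N}{m{\left(q{\left(4 \right)},-109 \right)} - 17637} = \frac{-2 + 432 i \sqrt{29}}{\left(-38\right) 2 - 17637} = \frac{-2 + 432 i \sqrt{29}}{-76 - 17637} = \frac{-2 + 432 i \sqrt{29}}{-17713} = \left(-2 + 432 i \sqrt{29}\right) \left(- \frac{1}{17713}\right) = \frac{2}{17713} - \frac{432 i \sqrt{29}}{17713}$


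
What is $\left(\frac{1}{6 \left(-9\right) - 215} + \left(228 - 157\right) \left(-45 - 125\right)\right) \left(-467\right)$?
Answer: $\frac{1516270077}{269} \approx 5.6367 \cdot 10^{6}$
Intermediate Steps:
$\left(\frac{1}{6 \left(-9\right) - 215} + \left(228 - 157\right) \left(-45 - 125\right)\right) \left(-467\right) = \left(\frac{1}{-54 - 215} + 71 \left(-170\right)\right) \left(-467\right) = \left(\frac{1}{-269} - 12070\right) \left(-467\right) = \left(- \frac{1}{269} - 12070\right) \left(-467\right) = \left(- \frac{3246831}{269}\right) \left(-467\right) = \frac{1516270077}{269}$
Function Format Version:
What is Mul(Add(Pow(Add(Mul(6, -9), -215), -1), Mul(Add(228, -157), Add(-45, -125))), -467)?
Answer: Rational(1516270077, 269) ≈ 5.6367e+6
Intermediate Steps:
Mul(Add(Pow(Add(Mul(6, -9), -215), -1), Mul(Add(228, -157), Add(-45, -125))), -467) = Mul(Add(Pow(Add(-54, -215), -1), Mul(71, -170)), -467) = Mul(Add(Pow(-269, -1), -12070), -467) = Mul(Add(Rational(-1, 269), -12070), -467) = Mul(Rational(-3246831, 269), -467) = Rational(1516270077, 269)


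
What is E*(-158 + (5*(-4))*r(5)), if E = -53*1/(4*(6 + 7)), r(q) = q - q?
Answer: 4187/26 ≈ 161.04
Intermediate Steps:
r(q) = 0
E = -53/52 (E = -53/(4*13) = -53/52 ≈ -1.0192)
E*(-158 + (5*(-4))*r(5)) = -53*(-158 + (5*(-4))*0)/52 = -53*(-158 - 20*0)/52 = -53*(-158 + 0)/52 = -53/52*(-158) = 4187/26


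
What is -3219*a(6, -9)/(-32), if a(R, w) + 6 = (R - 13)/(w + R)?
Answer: -11803/32 ≈ -368.84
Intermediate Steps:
a(R, w) = -6 + (-13 + R)/(R + w) (a(R, w) = -6 + (R - 13)/(w + R) = -6 + (-13 + R)/(R + w))
-3219*a(6, -9)/(-32) = -3219*(-13 - 6*(-9) - 5*6)/(6 - 9)/(-32) = -3219*(-13 + 54 - 30)/(-3)*(-1)/32 = -3219*(-⅓*11)*(-1)/32 = -(-11803)*(-1)/32 = -3219*11/96 = -11803/32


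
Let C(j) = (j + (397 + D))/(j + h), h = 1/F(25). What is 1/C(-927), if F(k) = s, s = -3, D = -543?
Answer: 2782/3219 ≈ 0.86424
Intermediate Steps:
F(k) = -3
h = -⅓ (h = 1/(-3) = -⅓ ≈ -0.33333)
C(j) = (-146 + j)/(-⅓ + j) (C(j) = (j + (397 - 543))/(j - ⅓) = (j - 146)/(-⅓ + j) = (-146 + j)/(-⅓ + j))
1/C(-927) = 1/(3*(-146 - 927)/(-1 + 3*(-927))) = 1/(3*(-1073)/(-1 - 2781)) = 1/(3*(-1073)/(-2782)) = 1/(3*(-1/2782)*(-1073)) = 1/(3219/2782) = 2782/3219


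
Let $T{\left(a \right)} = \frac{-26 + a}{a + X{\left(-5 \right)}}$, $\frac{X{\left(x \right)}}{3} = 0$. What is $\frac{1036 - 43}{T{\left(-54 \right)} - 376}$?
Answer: $- \frac{26811}{10112} \approx -2.6514$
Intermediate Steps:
$X{\left(x \right)} = 0$ ($X{\left(x \right)} = 3 \cdot 0 = 0$)
$T{\left(a \right)} = \frac{-26 + a}{a}$ ($T{\left(a \right)} = \frac{-26 + a}{a + 0} = \frac{-26 + a}{a}$)
$\frac{1036 - 43}{T{\left(-54 \right)} - 376} = \frac{1036 - 43}{\frac{-26 - 54}{-54} - 376} = \frac{993}{\left(- \frac{1}{54}\right) \left(-80\right) - 376} = \frac{993}{\frac{40}{27} - 376} = \frac{993}{- \frac{10112}{27}} = 993 \left(- \frac{27}{10112}\right) = - \frac{26811}{10112}$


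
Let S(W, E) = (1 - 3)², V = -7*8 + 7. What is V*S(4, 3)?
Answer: -196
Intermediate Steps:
V = -49 (V = -56 + 7 = -49)
S(W, E) = 4 (S(W, E) = (-2)² = 4)
V*S(4, 3) = -49*4 = -196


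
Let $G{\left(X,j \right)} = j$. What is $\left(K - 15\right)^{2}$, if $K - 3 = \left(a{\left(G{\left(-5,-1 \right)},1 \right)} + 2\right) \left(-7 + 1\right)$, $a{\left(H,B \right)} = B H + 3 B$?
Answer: $1296$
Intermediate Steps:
$a{\left(H,B \right)} = 3 B + B H$
$K = -21$ ($K = 3 + \left(1 \left(3 - 1\right) + 2\right) \left(-7 + 1\right) = 3 + \left(1 \cdot 2 + 2\right) \left(-6\right) = 3 + \left(2 + 2\right) \left(-6\right) = 3 + 4 \left(-6\right) = 3 - 24 = -21$)
$\left(K - 15\right)^{2} = \left(-21 - 15\right)^{2} = \left(-36\right)^{2} = 1296$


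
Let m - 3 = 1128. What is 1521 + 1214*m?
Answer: 1374555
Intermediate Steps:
m = 1131 (m = 3 + 1128 = 1131)
1521 + 1214*m = 1521 + 1214*1131 = 1521 + 1373034 = 1374555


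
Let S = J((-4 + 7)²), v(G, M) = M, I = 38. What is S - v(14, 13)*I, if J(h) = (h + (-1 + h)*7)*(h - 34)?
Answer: -2119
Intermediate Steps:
J(h) = (-34 + h)*(-7 + 8*h) (J(h) = (h + (-7 + 7*h))*(-34 + h) = (-7 + 8*h)*(-34 + h) = (-34 + h)*(-7 + 8*h))
S = -1625 (S = 238 - 279*(-4 + 7)² + 8*((-4 + 7)²)² = 238 - 279*3² + 8*(3²)² = 238 - 279*9 + 8*9² = 238 - 2511 + 8*81 = 238 - 2511 + 648 = -1625)
S - v(14, 13)*I = -1625 - 13*38 = -1625 - 1*494 = -1625 - 494 = -2119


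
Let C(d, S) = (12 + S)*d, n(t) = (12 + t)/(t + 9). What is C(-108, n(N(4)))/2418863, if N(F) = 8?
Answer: -24192/41120671 ≈ -0.00058832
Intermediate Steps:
n(t) = (12 + t)/(9 + t)
C(d, S) = d*(12 + S)
C(-108, n(N(4)))/2418863 = -108*(12 + (12 + 8)/(9 + 8))/2418863 = -108*(12 + 20/17)*(1/2418863) = -108*224/17*(1/2418863) = -24192/17*1/2418863 = -24192/41120671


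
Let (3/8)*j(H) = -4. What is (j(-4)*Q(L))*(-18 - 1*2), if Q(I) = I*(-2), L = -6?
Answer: 2560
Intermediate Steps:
j(H) = -32/3 (j(H) = (8/3)*(-4) = -32/3)
Q(I) = -2*I
(j(-4)*Q(L))*(-18 - 1*2) = (-(-64)*(-6)/3)*(-18 - 1*2) = (-32/3*12)*(-18 - 2) = -128*(-20) = 2560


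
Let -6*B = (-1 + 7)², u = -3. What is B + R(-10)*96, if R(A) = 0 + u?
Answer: -294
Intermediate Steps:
R(A) = -3 (R(A) = 0 - 3 = -3)
B = -6 (B = -(-1 + 7)²/6 = -⅙*6² = -⅙*36 = -6)
B + R(-10)*96 = -6 - 3*96 = -6 - 288 = -294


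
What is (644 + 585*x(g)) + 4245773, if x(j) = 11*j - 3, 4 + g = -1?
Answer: 4212487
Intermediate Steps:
g = -5 (g = -4 - 1 = -5)
x(j) = -3 + 11*j
(644 + 585*x(g)) + 4245773 = (644 + 585*(-3 + 11*(-5))) + 4245773 = (644 + 585*(-3 - 55)) + 4245773 = (644 + 585*(-58)) + 4245773 = (644 - 33930) + 4245773 = -33286 + 4245773 = 4212487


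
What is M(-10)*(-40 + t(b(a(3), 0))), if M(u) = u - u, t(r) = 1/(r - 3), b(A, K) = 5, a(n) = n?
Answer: 0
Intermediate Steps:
t(r) = 1/(-3 + r)
M(u) = 0
M(-10)*(-40 + t(b(a(3), 0))) = 0*(-40 + 1/(-3 + 5)) = 0*(-40 + 1/2) = 0*(-79/2) = 0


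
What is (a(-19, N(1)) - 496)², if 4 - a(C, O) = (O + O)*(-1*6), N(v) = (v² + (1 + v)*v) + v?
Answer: 197136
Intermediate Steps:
N(v) = v + v² + v*(1 + v) (N(v) = (v² + v*(1 + v)) + v = v + v² + v*(1 + v))
a(C, O) = 4 + 12*O (a(C, O) = 4 - (O + O)*(-1*6) = 4 - 2*O*(-6) = 4 - (-12)*O = 4 + 12*O)
(a(-19, N(1)) - 496)² = ((4 + 12*(2*1*(1 + 1))) - 496)² = ((4 + 12*(2*1*2)) - 496)² = ((4 + 12*4) - 496)² = ((4 + 48) - 496)² = (52 - 496)² = (-444)² = 197136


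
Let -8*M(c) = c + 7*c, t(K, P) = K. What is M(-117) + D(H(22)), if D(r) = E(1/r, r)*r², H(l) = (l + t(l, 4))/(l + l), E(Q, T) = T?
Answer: 118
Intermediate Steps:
M(c) = -c (M(c) = -(c + 7*c)/8 = -c)
H(l) = 1 (H(l) = (l + l)/(l + l) = (2*l)/((2*l)) = (2*l)*(1/(2*l)) = 1)
D(r) = r³ (D(r) = r*r² = r³)
M(-117) + D(H(22)) = -1*(-117) + 1³ = 117 + 1 = 118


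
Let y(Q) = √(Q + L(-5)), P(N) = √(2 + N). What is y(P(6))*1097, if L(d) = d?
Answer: 1097*√(-5 + 2*√2) ≈ 1616.6*I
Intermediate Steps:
y(Q) = √(-5 + Q) (y(Q) = √(Q - 5) = √(-5 + Q))
y(P(6))*1097 = √(-5 + √(2 + 6))*1097 = √(-5 + √8)*1097 = √(-5 + 2*√2)*1097 = 1097*√(-5 + 2*√2)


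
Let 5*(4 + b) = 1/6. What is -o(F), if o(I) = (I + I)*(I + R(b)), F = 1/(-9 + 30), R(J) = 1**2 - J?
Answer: -117/245 ≈ -0.47755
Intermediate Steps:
b = -119/30 (b = -4 + (1/5)/6 = -4 + (1/5)*(1/6) = -4 + 1/30 = -119/30 ≈ -3.9667)
R(J) = 1 - J
F = 1/21 ≈ 0.047619
o(I) = 2*I*(149/30 + I) (o(I) = (I + I)*(I + (1 - 1*(-119/30))) = (2*I)*(I + (1 + 119/30)) = (2*I)*(I + 149/30) = (2*I)*(149/30 + I) = 2*I*(149/30 + I))
-o(F) = -(149 + 30*(1/21))/(15*21) = -(149 + 10/7)/(15*21) = -1053/(15*21*7) = -1*117/245 = -117/245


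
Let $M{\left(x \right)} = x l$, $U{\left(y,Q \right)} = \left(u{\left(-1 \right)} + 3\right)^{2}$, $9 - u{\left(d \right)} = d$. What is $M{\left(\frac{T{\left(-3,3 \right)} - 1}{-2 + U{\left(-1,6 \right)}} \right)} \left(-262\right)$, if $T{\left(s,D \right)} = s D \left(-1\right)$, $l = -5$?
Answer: $\frac{10480}{167} \approx 62.755$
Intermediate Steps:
$T{\left(s,D \right)} = - D s$ ($T{\left(s,D \right)} = D s \left(-1\right) = - D s$)
$u{\left(d \right)} = 9 - d$
$U{\left(y,Q \right)} = 169$ ($U{\left(y,Q \right)} = \left(\left(9 - -1\right) + 3\right)^{2} = \left(\left(9 + 1\right) + 3\right)^{2} = \left(10 + 3\right)^{2} = 13^{2} = 169$)
$M{\left(x \right)} = - 5 x$ ($M{\left(x \right)} = x \left(-5\right) = - 5 x$)
$M{\left(\frac{T{\left(-3,3 \right)} - 1}{-2 + U{\left(-1,6 \right)}} \right)} \left(-262\right) = - 5 \frac{\left(-1\right) 3 \left(-3\right) - 1}{-2 + 169} \left(-262\right) = - 5 \frac{9 - 1}{167} \left(-262\right) = - 5 \cdot 8 \cdot \frac{1}{167} \left(-262\right) = \left(-5\right) \frac{8}{167} \left(-262\right) = \left(- \frac{40}{167}\right) \left(-262\right) = \frac{10480}{167}$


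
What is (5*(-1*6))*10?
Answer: -300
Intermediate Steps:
(5*(-1*6))*10 = (5*(-6))*10 = -30*10 = -300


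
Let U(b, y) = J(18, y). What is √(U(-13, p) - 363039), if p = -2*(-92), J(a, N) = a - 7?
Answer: 2*I*√90757 ≈ 602.52*I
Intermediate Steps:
J(a, N) = -7 + a
p = 184
U(b, y) = 11 (U(b, y) = -7 + 18 = 11)
√(U(-13, p) - 363039) = √(11 - 363039) = √(-363028) = 2*I*√90757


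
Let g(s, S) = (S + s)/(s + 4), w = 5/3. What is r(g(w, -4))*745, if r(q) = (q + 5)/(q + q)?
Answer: -29055/7 ≈ -4150.7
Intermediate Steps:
w = 5/3 (w = 5*(⅓) = 5/3 ≈ 1.6667)
g(s, S) = (S + s)/(4 + s)
r(q) = (5 + q)/(2*q) (r(q) = (5 + q)/((2*q)) = (5 + q)*(1/(2*q)) = (5 + q)/(2*q))
r(g(w, -4))*745 = ((5 + (-4 + 5/3)/(4 + 5/3))/(2*(((-4 + 5/3)/(4 + 5/3)))))*745 = ((5 - 7/3/(17/3))/(2*((-7/3/(17/3)))))*745 = ((5 + (3/17)*(-7/3))/(2*(((3/17)*(-7/3)))))*745 = ((5 - 7/17)/(2*(-7/17)))*745 = ((½)*(-17/7)*(78/17))*745 = -39/7*745 = -29055/7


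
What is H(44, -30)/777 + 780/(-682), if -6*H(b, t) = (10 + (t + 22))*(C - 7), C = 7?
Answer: -390/341 ≈ -1.1437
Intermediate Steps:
H(b, t) = 0 (H(b, t) = -(10 + (t + 22))*(7 - 7)/6 = -(10 + (22 + t))*0/6 = -(32 + t)*0/6 = -⅙*0 = 0)
H(44, -30)/777 + 780/(-682) = 0/777 + 780/(-682) = 0*(1/777) + 780*(-1/682) = 0 - 390/341 = -390/341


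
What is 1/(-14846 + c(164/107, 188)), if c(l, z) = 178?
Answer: -1/14668 ≈ -6.8176e-5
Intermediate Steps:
1/(-14846 + c(164/107, 188)) = 1/(-14846 + 178) = 1/(-14668) = -1/14668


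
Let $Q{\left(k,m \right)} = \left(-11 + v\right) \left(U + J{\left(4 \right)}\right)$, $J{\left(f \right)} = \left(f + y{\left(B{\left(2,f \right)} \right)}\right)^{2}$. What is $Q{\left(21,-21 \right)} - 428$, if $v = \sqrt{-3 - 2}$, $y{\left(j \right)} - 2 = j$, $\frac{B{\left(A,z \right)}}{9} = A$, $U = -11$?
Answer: $-6643 + 565 i \sqrt{5} \approx -6643.0 + 1263.4 i$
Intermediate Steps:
$B{\left(A,z \right)} = 9 A$
$y{\left(j \right)} = 2 + j$
$J{\left(f \right)} = \left(20 + f\right)^{2}$ ($J{\left(f \right)} = \left(f + \left(2 + 9 \cdot 2\right)\right)^{2} = \left(f + \left(2 + 18\right)\right)^{2} = \left(f + 20\right)^{2} = \left(20 + f\right)^{2}$)
$v = i \sqrt{5}$ ($v = \sqrt{-5} = i \sqrt{5} \approx 2.2361 i$)
$Q{\left(k,m \right)} = -6215 + 565 i \sqrt{5}$ ($Q{\left(k,m \right)} = \left(-11 + i \sqrt{5}\right) \left(-11 + \left(20 + 4\right)^{2}\right) = \left(-11 + i \sqrt{5}\right) \left(-11 + 24^{2}\right) = \left(-11 + i \sqrt{5}\right) \left(-11 + 576\right) = \left(-11 + i \sqrt{5}\right) 565 = -6215 + 565 i \sqrt{5}$)
$Q{\left(21,-21 \right)} - 428 = \left(-6215 + 565 i \sqrt{5}\right) - 428 = -6643 + 565 i \sqrt{5}$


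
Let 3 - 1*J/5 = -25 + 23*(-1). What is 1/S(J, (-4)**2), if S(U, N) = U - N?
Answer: 1/239 ≈ 0.0041841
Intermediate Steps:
J = 255 (J = 15 - 5*(-25 + 23*(-1)) = 15 - 5*(-25 - 23) = 15 - 5*(-48) = 15 + 240 = 255)
1/S(J, (-4)**2) = 1/(255 - 1*(-4)**2) = 1/(255 - 1*16) = 1/(255 - 16) = 1/239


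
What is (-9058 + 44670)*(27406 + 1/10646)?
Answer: 5195154716262/5323 ≈ 9.7598e+8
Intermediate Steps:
(-9058 + 44670)*(27406 + 1/10646) = 35612*(27406 + 1/10646) = 35612*(291764277/10646) = 5195154716262/5323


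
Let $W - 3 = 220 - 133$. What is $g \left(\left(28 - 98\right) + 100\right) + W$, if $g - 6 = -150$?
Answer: $-4230$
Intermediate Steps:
$W = 90$ ($W = 3 + \left(220 - 133\right) = 3 + 87 = 90$)
$g = -144$ ($g = 6 - 150 = -144$)
$g \left(\left(28 - 98\right) + 100\right) + W = - 144 \left(\left(28 - 98\right) + 100\right) + 90 = - 144 \left(-70 + 100\right) + 90 = \left(-144\right) 30 + 90 = -4320 + 90 = -4230$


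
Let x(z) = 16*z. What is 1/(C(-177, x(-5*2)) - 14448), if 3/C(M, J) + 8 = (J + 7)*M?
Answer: -27073/391150701 ≈ -6.9214e-5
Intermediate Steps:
C(M, J) = 3/(-8 + M*(7 + J)) (C(M, J) = 3/(-8 + (J + 7)*M) = 3/(-8 + (7 + J)*M) = 3/(-8 + M*(7 + J)))
1/(C(-177, x(-5*2)) - 14448) = 1/(3/(-8 + 7*(-177) + (16*(-5*2))*(-177)) - 14448) = 1/(3/(-8 - 1239 + (16*(-10))*(-177)) - 14448) = 1/(3/(-8 - 1239 - 160*(-177)) - 14448) = 1/(3/(-8 - 1239 + 28320) - 14448) = 1/(3/27073 - 14448) = 1/(-391150701/27073) = -27073/391150701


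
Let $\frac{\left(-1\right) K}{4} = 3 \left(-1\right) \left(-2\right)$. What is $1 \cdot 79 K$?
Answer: $-1896$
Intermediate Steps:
$K = -24$ ($K = - 4 \cdot 3 \left(-1\right) \left(-2\right) = - 4 \left(\left(-3\right) \left(-2\right)\right) = \left(-4\right) 6 = -24$)
$1 \cdot 79 K = 1 \cdot 79 \left(-24\right) = 79 \left(-24\right) = -1896$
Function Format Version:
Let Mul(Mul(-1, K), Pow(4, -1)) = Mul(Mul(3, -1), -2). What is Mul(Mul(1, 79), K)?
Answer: -1896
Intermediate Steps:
K = -24 (K = Mul(-4, Mul(Mul(3, -1), -2)) = Mul(-4, Mul(-3, -2)) = Mul(-4, 6) = -24)
Mul(Mul(1, 79), K) = Mul(Mul(1, 79), -24) = Mul(79, -24) = -1896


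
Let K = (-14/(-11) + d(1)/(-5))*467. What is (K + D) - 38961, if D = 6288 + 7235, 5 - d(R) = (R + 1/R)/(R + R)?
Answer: -1386948/55 ≈ -25217.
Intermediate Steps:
d(R) = 5 - (R + 1/R)/(2*R) (d(R) = 5 - (R + 1/R)/(R + R) = 5 - (R + 1/R)/(2*R))
D = 13523
K = 12142/55 (K = (-14/(-11) + (9/2 - 1/2/1**2)/(-5))*467 = (-14*(-1/11) + (9/2 - 1/2*1)*(-1/5))*467 = (14/11 + (9/2 - 1/2)*(-1/5))*467 = (14/11 + 4*(-1/5))*467 = (14/11 - 4/5)*467 = (26/55)*467 = 12142/55 ≈ 220.76)
(K + D) - 38961 = (12142/55 + 13523) - 38961 = 755907/55 - 38961 = -1386948/55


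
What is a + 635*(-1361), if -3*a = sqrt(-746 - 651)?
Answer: -864235 - I*sqrt(1397)/3 ≈ -8.6424e+5 - 12.459*I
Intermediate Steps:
a = -I*sqrt(1397)/3 (a = -sqrt(-746 - 651)/3 = -I*sqrt(1397)/3 ≈ -12.459*I)
a + 635*(-1361) = -I*sqrt(1397)/3 + 635*(-1361) = -I*sqrt(1397)/3 - 864235 = -864235 - I*sqrt(1397)/3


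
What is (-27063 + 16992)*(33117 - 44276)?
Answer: 112382289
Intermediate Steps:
(-27063 + 16992)*(33117 - 44276) = -10071*(-11159) = 112382289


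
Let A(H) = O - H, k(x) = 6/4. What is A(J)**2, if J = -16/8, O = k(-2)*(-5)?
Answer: 121/4 ≈ 30.250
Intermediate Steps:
k(x) = 3/2 (k(x) = 6*(1/4) = 3/2)
O = -15/2 (O = (3/2)*(-5) = -15/2 ≈ -7.5000)
J = -2 (J = -16*1/8 = -2)
A(H) = -15/2 - H
A(J)**2 = (-15/2 - 1*(-2))**2 = (-15/2 + 2)**2 = (-11/2)**2 = 121/4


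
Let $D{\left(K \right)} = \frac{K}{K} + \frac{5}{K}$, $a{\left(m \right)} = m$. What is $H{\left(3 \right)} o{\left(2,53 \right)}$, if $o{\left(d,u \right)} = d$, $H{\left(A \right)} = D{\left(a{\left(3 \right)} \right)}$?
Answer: $\frac{16}{3} \approx 5.3333$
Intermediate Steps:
$D{\left(K \right)} = 1 + \frac{5}{K}$
$H{\left(A \right)} = \frac{8}{3}$ ($H{\left(A \right)} = \frac{5 + 3}{3} = \frac{1}{3} \cdot 8 = \frac{8}{3}$)
$H{\left(3 \right)} o{\left(2,53 \right)} = \frac{8}{3} \cdot 2 = \frac{16}{3}$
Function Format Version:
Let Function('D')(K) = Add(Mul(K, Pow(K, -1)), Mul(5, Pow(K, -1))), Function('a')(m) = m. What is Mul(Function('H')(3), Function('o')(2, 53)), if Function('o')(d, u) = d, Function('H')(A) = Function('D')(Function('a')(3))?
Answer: Rational(16, 3) ≈ 5.3333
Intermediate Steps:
Function('D')(K) = Add(1, Mul(5, Pow(K, -1)))
Function('H')(A) = Rational(8, 3) (Function('H')(A) = Mul(Pow(3, -1), Add(5, 3)) = Mul(Rational(1, 3), 8) = Rational(8, 3))
Mul(Function('H')(3), Function('o')(2, 53)) = Mul(Rational(8, 3), 2) = Rational(16, 3)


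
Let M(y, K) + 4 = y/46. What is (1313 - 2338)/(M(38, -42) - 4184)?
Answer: 4715/19261 ≈ 0.24480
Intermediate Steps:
M(y, K) = -4 + y/46
(1313 - 2338)/(M(38, -42) - 4184) = (1313 - 2338)/((-4 + (1/46)*38) - 4184) = -1025/((-4 + 19/23) - 4184) = -1025/(-73/23 - 4184) = -1025/(-96305/23) = -1025*(-23/96305) = 4715/19261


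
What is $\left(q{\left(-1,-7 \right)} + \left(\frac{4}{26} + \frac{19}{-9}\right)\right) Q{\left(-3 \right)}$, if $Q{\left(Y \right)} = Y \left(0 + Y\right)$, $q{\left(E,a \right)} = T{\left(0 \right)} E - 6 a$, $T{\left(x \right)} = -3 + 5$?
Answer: $\frac{4451}{13} \approx 342.38$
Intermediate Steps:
$T{\left(x \right)} = 2$
$q{\left(E,a \right)} = - 6 a + 2 E$ ($q{\left(E,a \right)} = 2 E - 6 a = - 6 a + 2 E$)
$Q{\left(Y \right)} = Y^{2}$ ($Q{\left(Y \right)} = Y Y = Y^{2}$)
$\left(q{\left(-1,-7 \right)} + \left(\frac{4}{26} + \frac{19}{-9}\right)\right) Q{\left(-3 \right)} = \left(\left(\left(-6\right) \left(-7\right) + 2 \left(-1\right)\right) + \left(\frac{4}{26} + \frac{19}{-9}\right)\right) \left(-3\right)^{2} = \left(\left(42 - 2\right) + \left(4 \cdot \frac{1}{26} + 19 \left(- \frac{1}{9}\right)\right)\right) 9 = \left(40 + \left(\frac{2}{13} - \frac{19}{9}\right)\right) 9 = \left(40 - \frac{229}{117}\right) 9 = \frac{4451}{117} \cdot 9 = \frac{4451}{13}$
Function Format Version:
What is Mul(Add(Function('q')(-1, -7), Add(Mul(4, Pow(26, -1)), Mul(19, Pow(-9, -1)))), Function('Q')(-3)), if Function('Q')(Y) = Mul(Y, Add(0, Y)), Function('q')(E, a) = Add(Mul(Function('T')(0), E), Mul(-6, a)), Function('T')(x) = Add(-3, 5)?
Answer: Rational(4451, 13) ≈ 342.38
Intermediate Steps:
Function('T')(x) = 2
Function('q')(E, a) = Add(Mul(-6, a), Mul(2, E)) (Function('q')(E, a) = Add(Mul(2, E), Mul(-6, a)) = Add(Mul(-6, a), Mul(2, E)))
Function('Q')(Y) = Pow(Y, 2) (Function('Q')(Y) = Mul(Y, Y) = Pow(Y, 2))
Mul(Add(Function('q')(-1, -7), Add(Mul(4, Pow(26, -1)), Mul(19, Pow(-9, -1)))), Function('Q')(-3)) = Mul(Add(Add(Mul(-6, -7), Mul(2, -1)), Add(Mul(4, Pow(26, -1)), Mul(19, Pow(-9, -1)))), Pow(-3, 2)) = Mul(Add(Add(42, -2), Add(Mul(4, Rational(1, 26)), Mul(19, Rational(-1, 9)))), 9) = Mul(Add(40, Add(Rational(2, 13), Rational(-19, 9))), 9) = Mul(Add(40, Rational(-229, 117)), 9) = Mul(Rational(4451, 117), 9) = Rational(4451, 13)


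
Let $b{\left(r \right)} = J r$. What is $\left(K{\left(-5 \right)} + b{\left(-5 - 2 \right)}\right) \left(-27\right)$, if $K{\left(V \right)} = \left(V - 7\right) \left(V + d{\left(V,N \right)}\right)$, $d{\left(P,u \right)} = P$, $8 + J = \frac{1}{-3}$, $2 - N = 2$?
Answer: $-4815$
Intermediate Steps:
$N = 0$ ($N = 2 - 2 = 0$)
$J = - \frac{25}{3}$ ($J = -8 + \frac{1}{-3} = -8 - \frac{1}{3} = - \frac{25}{3} \approx -8.3333$)
$K{\left(V \right)} = 2 V \left(-7 + V\right)$ ($K{\left(V \right)} = \left(V - 7\right) \left(V + V\right) = \left(-7 + V\right) 2 V = 2 V \left(-7 + V\right)$)
$b{\left(r \right)} = - \frac{25 r}{3}$
$\left(K{\left(-5 \right)} + b{\left(-5 - 2 \right)}\right) \left(-27\right) = \left(2 \left(-5\right) \left(-7 - 5\right) - \frac{25 \left(-5 - 2\right)}{3}\right) \left(-27\right) = \left(2 \left(-5\right) \left(-12\right) - - \frac{175}{3}\right) \left(-27\right) = \left(120 + \frac{175}{3}\right) \left(-27\right) = \frac{535}{3} \left(-27\right) = -4815$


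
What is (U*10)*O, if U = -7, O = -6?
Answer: 420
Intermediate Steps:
(U*10)*O = -7*10*(-6) = -70*(-6) = 420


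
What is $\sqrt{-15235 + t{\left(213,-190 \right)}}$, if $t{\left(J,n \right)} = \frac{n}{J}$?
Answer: $\frac{i \sqrt{691237185}}{213} \approx 123.43 i$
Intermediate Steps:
$\sqrt{-15235 + t{\left(213,-190 \right)}} = \sqrt{-15235 - \frac{190}{213}} = \sqrt{- \frac{3245245}{213}} = \frac{i \sqrt{691237185}}{213}$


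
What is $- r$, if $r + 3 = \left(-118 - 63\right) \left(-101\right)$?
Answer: $-18278$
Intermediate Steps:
$r = 18278$ ($r = -3 + \left(-118 - 63\right) \left(-101\right) = -3 - -18281 = -3 + 18281 = 18278$)
$- r = \left(-1\right) 18278 = -18278$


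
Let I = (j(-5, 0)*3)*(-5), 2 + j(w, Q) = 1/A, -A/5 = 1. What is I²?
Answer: 1089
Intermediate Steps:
A = -5 (A = -5*1 = -5)
j(w, Q) = -11/5 (j(w, Q) = -2 + 1/(-5) = -2 - ⅕ = -11/5)
I = 33 (I = -11/5*3*(-5) = -33/5*(-5) = 33)
I² = 33² = 1089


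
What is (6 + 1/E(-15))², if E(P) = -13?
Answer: 5929/169 ≈ 35.083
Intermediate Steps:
(6 + 1/E(-15))² = (6 + 1/(-13))² = (6 - 1/13)² = (77/13)² = 5929/169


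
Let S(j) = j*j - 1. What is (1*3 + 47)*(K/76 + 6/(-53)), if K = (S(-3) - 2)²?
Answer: 18150/1007 ≈ 18.024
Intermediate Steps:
S(j) = -1 + j² (S(j) = j² - 1 = -1 + j²)
K = 36 (K = ((-1 + (-3)²) - 2)² = ((-1 + 9) - 2)² = (8 - 2)² = 6² = 36)
(1*3 + 47)*(K/76 + 6/(-53)) = (1*3 + 47)*(36/76 + 6/(-53)) = (3 + 47)*(36*(1/76) + 6*(-1/53)) = 50*(9/19 - 6/53) = 50*(363/1007) = 18150/1007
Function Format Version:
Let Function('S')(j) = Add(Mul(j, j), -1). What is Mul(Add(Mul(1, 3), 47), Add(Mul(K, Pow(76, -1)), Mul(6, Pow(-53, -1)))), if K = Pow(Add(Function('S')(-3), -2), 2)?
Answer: Rational(18150, 1007) ≈ 18.024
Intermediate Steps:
Function('S')(j) = Add(-1, Pow(j, 2)) (Function('S')(j) = Add(Pow(j, 2), -1) = Add(-1, Pow(j, 2)))
K = 36 (K = Pow(Add(Add(-1, Pow(-3, 2)), -2), 2) = Pow(Add(Add(-1, 9), -2), 2) = Pow(Add(8, -2), 2) = Pow(6, 2) = 36)
Mul(Add(Mul(1, 3), 47), Add(Mul(K, Pow(76, -1)), Mul(6, Pow(-53, -1)))) = Mul(Add(Mul(1, 3), 47), Add(Mul(36, Pow(76, -1)), Mul(6, Pow(-53, -1)))) = Mul(Add(3, 47), Add(Mul(36, Rational(1, 76)), Mul(6, Rational(-1, 53)))) = Mul(50, Add(Rational(9, 19), Rational(-6, 53))) = Mul(50, Rational(363, 1007)) = Rational(18150, 1007)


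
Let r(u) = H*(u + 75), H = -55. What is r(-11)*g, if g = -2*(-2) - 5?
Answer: 3520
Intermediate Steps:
r(u) = -4125 - 55*u (r(u) = -55*(u + 75) = -55*(75 + u) = -4125 - 55*u)
g = -1 (g = 4 - 5 = -1)
r(-11)*g = (-4125 - 55*(-11))*(-1) = (-4125 + 605)*(-1) = -3520*(-1) = 3520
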